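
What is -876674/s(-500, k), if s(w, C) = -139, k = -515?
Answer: 876674/139 ≈ 6307.0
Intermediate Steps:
-876674/s(-500, k) = -876674/(-139) = -876674*(-1/139) = 876674/139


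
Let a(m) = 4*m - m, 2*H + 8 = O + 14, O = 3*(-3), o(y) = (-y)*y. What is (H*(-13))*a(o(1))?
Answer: -117/2 ≈ -58.500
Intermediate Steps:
o(y) = -y²
O = -9
H = -3/2 (H = -4 + (-9 + 14)/2 = -4 + (½)*5 = -4 + 5/2 = -3/2 ≈ -1.5000)
a(m) = 3*m
(H*(-13))*a(o(1)) = (-3/2*(-13))*(3*(-1*1²)) = 39*(3*(-1*1))/2 = 39*(3*(-1))/2 = (39/2)*(-3) = -117/2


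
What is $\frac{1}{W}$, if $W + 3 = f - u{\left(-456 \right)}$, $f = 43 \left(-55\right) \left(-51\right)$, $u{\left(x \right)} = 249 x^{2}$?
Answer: $- \frac{1}{51655452} \approx -1.9359 \cdot 10^{-8}$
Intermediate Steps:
$f = 120615$ ($f = \left(-2365\right) \left(-51\right) = 120615$)
$W = -51655452$ ($W = -3 + \left(120615 - 249 \left(-456\right)^{2}\right) = -3 + \left(120615 - 249 \cdot 207936\right) = -3 + \left(120615 - 51776064\right) = -3 - 51655449 = -51655452$)
$\frac{1}{W} = \frac{1}{-51655452} = - \frac{1}{51655452}$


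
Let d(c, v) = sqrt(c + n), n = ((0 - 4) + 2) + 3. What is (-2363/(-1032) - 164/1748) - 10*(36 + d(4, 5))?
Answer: -161363921/450984 - 10*sqrt(5) ≈ -380.16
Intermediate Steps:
n = 1 (n = (-4 + 2) + 3 = -2 + 3 = 1)
d(c, v) = sqrt(1 + c) (d(c, v) = sqrt(c + 1) = sqrt(1 + c))
(-2363/(-1032) - 164/1748) - 10*(36 + d(4, 5)) = (-2363/(-1032) - 164/1748) - 10*(36 + sqrt(1 + 4)) = (-2363*(-1/1032) - 164*1/1748) - 10*(36 + sqrt(5)) = (2363/1032 - 41/437) - (360 + 10*sqrt(5)) = 990319/450984 + (-360 - 10*sqrt(5)) = -161363921/450984 - 10*sqrt(5)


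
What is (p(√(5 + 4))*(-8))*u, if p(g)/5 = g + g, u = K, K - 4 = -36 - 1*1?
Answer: 7920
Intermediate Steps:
K = -33 (K = 4 + (-36 - 1*1) = 4 + (-36 - 1) = 4 - 37 = -33)
u = -33
p(g) = 10*g (p(g) = 5*(g + g) = 5*(2*g) = 10*g)
(p(√(5 + 4))*(-8))*u = ((10*√(5 + 4))*(-8))*(-33) = ((10*√9)*(-8))*(-33) = ((10*3)*(-8))*(-33) = (30*(-8))*(-33) = -240*(-33) = 7920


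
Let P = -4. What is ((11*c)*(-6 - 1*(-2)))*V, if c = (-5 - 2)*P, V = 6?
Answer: -7392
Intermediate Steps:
c = 28 (c = (-5 - 2)*(-4) = -7*(-4) = 28)
((11*c)*(-6 - 1*(-2)))*V = ((11*28)*(-6 - 1*(-2)))*6 = (308*(-6 + 2))*6 = (308*(-4))*6 = -1232*6 = -7392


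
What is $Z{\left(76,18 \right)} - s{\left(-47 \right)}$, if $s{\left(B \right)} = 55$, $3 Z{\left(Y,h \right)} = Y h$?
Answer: $401$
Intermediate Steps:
$Z{\left(Y,h \right)} = \frac{Y h}{3}$
$Z{\left(76,18 \right)} - s{\left(-47 \right)} = \frac{1}{3} \cdot 76 \cdot 18 - 55 = 456 - 55 = 401$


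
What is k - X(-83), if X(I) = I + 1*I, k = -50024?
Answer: -49858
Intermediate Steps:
X(I) = 2*I (X(I) = I + I = 2*I)
k - X(-83) = -50024 - 2*(-83) = -50024 - 1*(-166) = -50024 + 166 = -49858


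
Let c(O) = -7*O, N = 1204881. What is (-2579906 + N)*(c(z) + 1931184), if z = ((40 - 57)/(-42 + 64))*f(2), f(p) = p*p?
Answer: -29210016331550/11 ≈ -2.6555e+12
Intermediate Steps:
f(p) = p²
z = -34/11 (z = ((40 - 57)/(-42 + 64))*2² = -17/22*4 = -34/11 ≈ -3.0909)
(-2579906 + N)*(c(z) + 1931184) = (-2579906 + 1204881)*(-7*(-34/11) + 1931184) = -1375025*(238/11 + 1931184) = -1375025*21243262/11 = -29210016331550/11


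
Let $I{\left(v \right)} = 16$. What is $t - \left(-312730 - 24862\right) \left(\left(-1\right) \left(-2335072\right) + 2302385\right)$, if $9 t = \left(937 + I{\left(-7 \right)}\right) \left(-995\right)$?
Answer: $\frac{14090114503661}{9} \approx 1.5656 \cdot 10^{12}$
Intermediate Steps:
$t = - \frac{948235}{9}$ ($t = \frac{\left(937 + 16\right) \left(-995\right)}{9} = \frac{953 \left(-995\right)}{9} = \frac{1}{9} \left(-948235\right) = - \frac{948235}{9} \approx -1.0536 \cdot 10^{5}$)
$t - \left(-312730 - 24862\right) \left(\left(-1\right) \left(-2335072\right) + 2302385\right) = - \frac{948235}{9} - \left(-312730 - 24862\right) \left(\left(-1\right) \left(-2335072\right) + 2302385\right) = - \frac{948235}{9} - - 337592 \left(2335072 + 2302385\right) = - \frac{948235}{9} - \left(-337592\right) 4637457 = - \frac{948235}{9} - -1565568383544 = - \frac{948235}{9} + 1565568383544 = \frac{14090114503661}{9}$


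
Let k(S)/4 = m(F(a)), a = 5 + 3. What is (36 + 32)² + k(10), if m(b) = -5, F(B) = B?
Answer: 4604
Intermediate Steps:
a = 8
k(S) = -20 (k(S) = 4*(-5) = -20)
(36 + 32)² + k(10) = (36 + 32)² - 20 = 68² - 20 = 4624 - 20 = 4604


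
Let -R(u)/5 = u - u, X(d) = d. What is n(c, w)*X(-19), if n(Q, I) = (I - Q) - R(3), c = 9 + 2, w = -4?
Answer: 285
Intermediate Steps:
c = 11
R(u) = 0 (R(u) = -5*(u - u) = -5*0 = 0)
n(Q, I) = I - Q (n(Q, I) = (I - Q) - 1*0 = (I - Q) + 0 = I - Q)
n(c, w)*X(-19) = (-4 - 1*11)*(-19) = (-4 - 11)*(-19) = -15*(-19) = 285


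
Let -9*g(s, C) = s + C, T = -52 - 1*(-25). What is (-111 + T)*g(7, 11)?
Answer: 276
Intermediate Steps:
T = -27 (T = -52 + 25 = -27)
g(s, C) = -C/9 - s/9 (g(s, C) = -(s + C)/9 = -(C + s)/9 = -C/9 - s/9)
(-111 + T)*g(7, 11) = (-111 - 27)*(-⅑*11 - ⅑*7) = -138*(-11/9 - 7/9) = -138*(-2) = 276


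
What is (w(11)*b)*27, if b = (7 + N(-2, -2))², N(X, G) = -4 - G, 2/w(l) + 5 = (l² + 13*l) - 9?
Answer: 27/5 ≈ 5.4000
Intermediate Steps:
w(l) = 2/(-14 + l² + 13*l) (w(l) = 2/(-5 + ((l² + 13*l) - 9)) = 2/(-5 + (-9 + l² + 13*l)) = 2/(-14 + l² + 13*l))
b = 25 (b = (7 + (-4 - 1*(-2)))² = (7 + (-4 + 2))² = (7 - 2)² = 5² = 25)
(w(11)*b)*27 = ((2/(-14 + 11² + 13*11))*25)*27 = ((2/(-14 + 121 + 143))*25)*27 = ((2/250)*25)*27 = ((2*(1/250))*25)*27 = ((1/125)*25)*27 = (⅕)*27 = 27/5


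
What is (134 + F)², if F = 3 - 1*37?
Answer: 10000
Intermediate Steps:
F = -34 (F = 3 - 37 = -34)
(134 + F)² = (134 - 34)² = 100² = 10000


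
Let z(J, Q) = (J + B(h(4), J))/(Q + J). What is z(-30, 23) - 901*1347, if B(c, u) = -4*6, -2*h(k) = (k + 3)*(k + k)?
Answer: -8495475/7 ≈ -1.2136e+6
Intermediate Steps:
h(k) = -k*(3 + k) (h(k) = -(k + 3)*(k + k)/2 = -(3 + k)*2*k/2 = -k*(3 + k))
B(c, u) = -24
z(J, Q) = (-24 + J)/(J + Q) (z(J, Q) = (J - 24)/(Q + J) = (-24 + J)/(J + Q))
z(-30, 23) - 901*1347 = (-24 - 30)/(-30 + 23) - 901*1347 = -54/(-7) - 1213647 = -⅐*(-54) - 1213647 = 54/7 - 1213647 = -8495475/7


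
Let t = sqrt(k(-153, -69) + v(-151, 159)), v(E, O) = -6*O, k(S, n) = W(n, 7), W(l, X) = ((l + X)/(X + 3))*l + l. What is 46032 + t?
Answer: 46032 + 4*I*sqrt(930)/5 ≈ 46032.0 + 24.397*I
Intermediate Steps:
W(l, X) = l + l*(X + l)/(3 + X) (W(l, X) = ((X + l)/(3 + X))*l + l = l*(X + l)/(3 + X) + l = l + l*(X + l)/(3 + X))
k(S, n) = n*(17 + n)/10 (k(S, n) = n*(3 + n + 2*7)/(3 + 7) = n*(3 + n + 14)/10 = n*(1/10)*(17 + n) = n*(17 + n)/10)
t = 4*I*sqrt(930)/5 (t = sqrt((1/10)*(-69)*(17 - 69) - 6*159) = sqrt((1/10)*(-69)*(-52) - 954) = sqrt(1794/5 - 954) = sqrt(-2976/5) = 4*I*sqrt(930)/5 ≈ 24.397*I)
46032 + t = 46032 + 4*I*sqrt(930)/5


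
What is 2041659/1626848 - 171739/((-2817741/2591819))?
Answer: 724142483246086687/4584036310368 ≈ 1.5797e+5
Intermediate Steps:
2041659/1626848 - 171739/((-2817741/2591819)) = 2041659*(1/1626848) - 171739/((-2817741*1/2591819)) = 2041659/1626848 - 171739/(-2817741/2591819) = 2041659/1626848 - 171739*(-2591819/2817741) = 2041659/1626848 + 445116403241/2817741 = 724142483246086687/4584036310368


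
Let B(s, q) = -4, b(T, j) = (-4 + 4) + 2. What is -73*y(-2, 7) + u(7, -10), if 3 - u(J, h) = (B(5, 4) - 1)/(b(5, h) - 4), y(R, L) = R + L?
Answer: -729/2 ≈ -364.50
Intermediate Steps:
b(T, j) = 2 (b(T, j) = 0 + 2 = 2)
y(R, L) = L + R
u(J, h) = 1/2 (u(J, h) = 3 - (-4 - 1)/(2 - 4) = 3 - (-5)/(-2) = 3 - (-5)*(-1)/2 = 3 - 1*5/2 = 3 - 5/2 = 1/2)
-73*y(-2, 7) + u(7, -10) = -73*(7 - 2) + 1/2 = -73*5 + 1/2 = -365 + 1/2 = -729/2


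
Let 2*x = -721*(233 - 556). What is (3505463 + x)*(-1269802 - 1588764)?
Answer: -10353453058947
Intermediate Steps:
x = 232883/2 (x = (-721*(233 - 556))/2 = (-721*(-323))/2 = (1/2)*232883 = 232883/2 ≈ 1.1644e+5)
(3505463 + x)*(-1269802 - 1588764) = (3505463 + 232883/2)*(-1269802 - 1588764) = (7243809/2)*(-2858566) = -10353453058947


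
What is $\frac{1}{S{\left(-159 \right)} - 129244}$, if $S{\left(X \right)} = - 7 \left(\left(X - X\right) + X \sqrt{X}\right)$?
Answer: $- \frac{129244}{16900975807} - \frac{1113 i \sqrt{159}}{16900975807} \approx -7.6471 \cdot 10^{-6} - 8.3039 \cdot 10^{-7} i$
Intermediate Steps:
$S{\left(X \right)} = - 7 X^{\frac{3}{2}}$ ($S{\left(X \right)} = - 7 \left(0 + X^{\frac{3}{2}}\right) = - 7 X^{\frac{3}{2}}$)
$\frac{1}{S{\left(-159 \right)} - 129244} = \frac{1}{- 7 \left(-159\right)^{\frac{3}{2}} - 129244} = \frac{1}{- 7 \left(- 159 i \sqrt{159}\right) - 129244} = \frac{1}{1113 i \sqrt{159} - 129244} = \frac{1}{-129244 + 1113 i \sqrt{159}}$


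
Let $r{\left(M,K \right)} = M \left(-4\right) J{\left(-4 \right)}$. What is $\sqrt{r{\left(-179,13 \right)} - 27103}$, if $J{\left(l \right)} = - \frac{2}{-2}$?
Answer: $i \sqrt{26387} \approx 162.44 i$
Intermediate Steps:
$J{\left(l \right)} = 1$ ($J{\left(l \right)} = \left(-2\right) \left(- \frac{1}{2}\right) = 1$)
$r{\left(M,K \right)} = - 4 M$ ($r{\left(M,K \right)} = M \left(-4\right) 1 = - 4 M 1 = - 4 M$)
$\sqrt{r{\left(-179,13 \right)} - 27103} = \sqrt{\left(-4\right) \left(-179\right) - 27103} = \sqrt{716 - 27103} = \sqrt{-26387} = i \sqrt{26387}$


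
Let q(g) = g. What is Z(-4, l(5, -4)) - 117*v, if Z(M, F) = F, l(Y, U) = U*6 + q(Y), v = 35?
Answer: -4114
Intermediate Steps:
l(Y, U) = Y + 6*U (l(Y, U) = U*6 + Y = 6*U + Y = Y + 6*U)
Z(-4, l(5, -4)) - 117*v = (5 + 6*(-4)) - 117*35 = (5 - 24) - 4095 = -19 - 4095 = -4114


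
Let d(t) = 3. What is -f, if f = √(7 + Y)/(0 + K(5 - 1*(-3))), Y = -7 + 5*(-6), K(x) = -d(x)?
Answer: I*√30/3 ≈ 1.8257*I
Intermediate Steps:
K(x) = -3 (K(x) = -1*3 = -3)
Y = -37 (Y = -7 - 30 = -37)
f = -I*√30/3 (f = √(7 - 37)/(0 - 3) = √(-30)/(-3) = (I*√30)*(-⅓) = -I*√30/3 ≈ -1.8257*I)
-f = -(-1)*I*√30/3 = I*√30/3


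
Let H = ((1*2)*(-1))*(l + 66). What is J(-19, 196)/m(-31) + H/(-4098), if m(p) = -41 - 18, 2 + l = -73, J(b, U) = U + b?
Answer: -2052/683 ≈ -3.0044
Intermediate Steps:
l = -75 (l = -2 - 73 = -75)
H = 18 (H = ((1*2)*(-1))*(-75 + 66) = (2*(-1))*(-9) = -2*(-9) = 18)
m(p) = -59
J(-19, 196)/m(-31) + H/(-4098) = (196 - 19)/(-59) + 18/(-4098) = 177*(-1/59) + 18*(-1/4098) = -3 - 3/683 = -2052/683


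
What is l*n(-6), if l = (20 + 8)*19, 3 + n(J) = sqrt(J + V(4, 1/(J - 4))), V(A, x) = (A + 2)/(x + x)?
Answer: -1596 + 3192*I ≈ -1596.0 + 3192.0*I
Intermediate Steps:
V(A, x) = (2 + A)/(2*x) (V(A, x) = (2 + A)/((2*x)) = (2 + A)*(1/(2*x)) = (2 + A)/(2*x))
n(J) = -3 + sqrt(-12 + 4*J) (n(J) = -3 + sqrt(J + (2 + 4)/(2*(1/(J - 4)))) = -3 + sqrt(J + (1/2)*6/1/(-4 + J)) = -3 + sqrt(J + (1/2)*(-4 + J)*6) = -3 + sqrt(J + (-12 + 3*J)) = -3 + sqrt(-12 + 4*J))
l = 532 (l = 28*19 = 532)
l*n(-6) = 532*(-3 + 2*sqrt(-3 - 6)) = 532*(-3 + 2*sqrt(-9)) = 532*(-3 + 2*(3*I)) = 532*(-3 + 6*I) = -1596 + 3192*I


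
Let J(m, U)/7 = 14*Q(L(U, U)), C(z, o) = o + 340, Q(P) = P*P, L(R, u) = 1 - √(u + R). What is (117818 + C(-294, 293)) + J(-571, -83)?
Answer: 102281 - 196*I*√166 ≈ 1.0228e+5 - 2525.3*I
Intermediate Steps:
L(R, u) = 1 - √(R + u)
Q(P) = P²
C(z, o) = 340 + o
J(m, U) = 98*(1 - √2*√U)² (J(m, U) = 7*(14*(1 - √(U + U))²) = 7*(14*(1 - √(2*U))²) = 7*(14*(1 - √2*√U)²) = 98*(1 - √2*√U)²)
(117818 + C(-294, 293)) + J(-571, -83) = (117818 + (340 + 293)) + 98*(-1 + √2*√(-83))² = (117818 + 633) + 98*(-1 + √2*(I*√83))² = 118451 + 98*(-1 + I*√166)²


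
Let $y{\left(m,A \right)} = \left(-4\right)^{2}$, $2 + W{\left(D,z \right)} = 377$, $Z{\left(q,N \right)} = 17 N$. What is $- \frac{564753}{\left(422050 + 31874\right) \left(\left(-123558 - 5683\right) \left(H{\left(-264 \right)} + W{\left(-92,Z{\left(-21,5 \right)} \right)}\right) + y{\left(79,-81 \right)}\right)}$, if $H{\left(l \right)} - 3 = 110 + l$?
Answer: $\frac{188251}{4380361758144} \approx 4.2976 \cdot 10^{-8}$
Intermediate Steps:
$W{\left(D,z \right)} = 375$ ($W{\left(D,z \right)} = -2 + 377 = 375$)
$y{\left(m,A \right)} = 16$
$H{\left(l \right)} = 113 + l$ ($H{\left(l \right)} = 3 + \left(110 + l\right) = 113 + l$)
$- \frac{564753}{\left(422050 + 31874\right) \left(\left(-123558 - 5683\right) \left(H{\left(-264 \right)} + W{\left(-92,Z{\left(-21,5 \right)} \right)}\right) + y{\left(79,-81 \right)}\right)} = - \frac{564753}{\left(422050 + 31874\right) \left(\left(-123558 - 5683\right) \left(\left(113 - 264\right) + 375\right) + 16\right)} = - \frac{564753}{453924 \left(- 129241 \left(-151 + 375\right) + 16\right)} = - \frac{564753}{453924 \left(\left(-129241\right) 224 + 16\right)} = - \frac{564753}{453924 \left(-28949984 + 16\right)} = - \frac{564753}{453924 \left(-28949968\right)} = - \frac{564753}{-13141085274432} = \left(-564753\right) \left(- \frac{1}{13141085274432}\right) = \frac{188251}{4380361758144}$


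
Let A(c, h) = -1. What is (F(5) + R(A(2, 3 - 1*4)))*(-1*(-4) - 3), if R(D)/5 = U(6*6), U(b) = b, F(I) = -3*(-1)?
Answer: 183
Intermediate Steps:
F(I) = 3
R(D) = 180 (R(D) = 5*(6*6) = 5*36 = 180)
(F(5) + R(A(2, 3 - 1*4)))*(-1*(-4) - 3) = (3 + 180)*(-1*(-4) - 3) = 183*(4 - 3) = 183*1 = 183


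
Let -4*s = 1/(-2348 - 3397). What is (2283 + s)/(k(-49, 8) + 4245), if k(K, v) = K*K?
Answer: 52463341/152725080 ≈ 0.34351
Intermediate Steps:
k(K, v) = K**2
s = 1/22980 (s = -1/(4*(-2348 - 3397)) = -1/4/(-5745) = -1/4*(-1/5745) = 1/22980 ≈ 4.3516e-5)
(2283 + s)/(k(-49, 8) + 4245) = (2283 + 1/22980)/((-49)**2 + 4245) = 52463341/(22980*(2401 + 4245)) = (52463341/22980)/6646 = (52463341/22980)*(1/6646) = 52463341/152725080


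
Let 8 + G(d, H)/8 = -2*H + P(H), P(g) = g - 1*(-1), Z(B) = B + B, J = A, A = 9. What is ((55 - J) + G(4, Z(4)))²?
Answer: 5476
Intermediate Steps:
J = 9
Z(B) = 2*B
P(g) = 1 + g (P(g) = g + 1 = 1 + g)
G(d, H) = -56 - 8*H (G(d, H) = -64 + 8*(-2*H + (1 + H)) = -64 + 8*(1 - H) = -64 + (8 - 8*H) = -56 - 8*H)
((55 - J) + G(4, Z(4)))² = ((55 - 1*9) + (-56 - 16*4))² = ((55 - 9) + (-56 - 8*8))² = (46 + (-56 - 64))² = (46 - 120)² = (-74)² = 5476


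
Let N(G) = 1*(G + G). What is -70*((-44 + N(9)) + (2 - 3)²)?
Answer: 1750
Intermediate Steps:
N(G) = 2*G (N(G) = 1*(2*G) = 2*G)
-70*((-44 + N(9)) + (2 - 3)²) = -70*((-44 + 2*9) + (2 - 3)²) = -70*((-44 + 18) + (-1)²) = -70*(-26 + 1) = -70*(-25) = 1750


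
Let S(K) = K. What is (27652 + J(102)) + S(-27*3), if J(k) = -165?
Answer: 27406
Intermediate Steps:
(27652 + J(102)) + S(-27*3) = (27652 - 165) - 27*3 = 27487 - 81 = 27406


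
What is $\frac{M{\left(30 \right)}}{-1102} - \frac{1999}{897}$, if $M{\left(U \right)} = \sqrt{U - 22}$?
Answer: $- \frac{1999}{897} - \frac{\sqrt{2}}{551} \approx -2.2311$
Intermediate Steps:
$M{\left(U \right)} = \sqrt{-22 + U}$
$\frac{M{\left(30 \right)}}{-1102} - \frac{1999}{897} = \frac{\sqrt{-22 + 30}}{-1102} - \frac{1999}{897} = \sqrt{8} \left(- \frac{1}{1102}\right) - \frac{1999}{897} = 2 \sqrt{2} \left(- \frac{1}{1102}\right) - \frac{1999}{897} = - \frac{\sqrt{2}}{551} - \frac{1999}{897} = - \frac{1999}{897} - \frac{\sqrt{2}}{551}$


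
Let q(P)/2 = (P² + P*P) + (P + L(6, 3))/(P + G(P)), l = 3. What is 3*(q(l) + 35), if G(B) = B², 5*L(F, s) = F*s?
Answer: 2163/10 ≈ 216.30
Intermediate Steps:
L(F, s) = F*s/5 (L(F, s) = (F*s)/5 = F*s/5)
q(P) = 4*P² + 2*(18/5 + P)/(P + P²) (q(P) = 2*((P² + P*P) + (P + (⅕)*6*3)/(P + P²)) = 2*((P² + P²) + (P + 18/5)/(P + P²)) = 2*(2*P² + (18/5 + P)/(P + P²)) = 4*P² + 2*(18/5 + P)/(P + P²))
3*(q(l) + 35) = 3*((⅖)*(18 + 5*3 + 10*3³ + 10*3⁴)/(3*(1 + 3)) + 35) = 3*((⅖)*(⅓)*(18 + 15 + 10*27 + 10*81)/4 + 35) = 3*((⅖)*(⅓)*(¼)*(18 + 15 + 270 + 810) + 35) = 3*((⅖)*(⅓)*(¼)*1113 + 35) = 3*(371/10 + 35) = 3*(721/10) = 2163/10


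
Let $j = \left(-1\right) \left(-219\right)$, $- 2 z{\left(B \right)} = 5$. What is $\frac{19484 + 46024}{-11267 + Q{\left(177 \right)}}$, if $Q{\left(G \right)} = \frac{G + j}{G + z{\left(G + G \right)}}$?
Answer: $- \frac{22862292}{3931391} \approx -5.8153$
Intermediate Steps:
$z{\left(B \right)} = - \frac{5}{2}$ ($z{\left(B \right)} = \left(- \frac{1}{2}\right) 5 = - \frac{5}{2}$)
$j = 219$
$Q{\left(G \right)} = \frac{219 + G}{- \frac{5}{2} + G}$ ($Q{\left(G \right)} = \frac{G + 219}{G - \frac{5}{2}} = \frac{219 + G}{- \frac{5}{2} + G}$)
$\frac{19484 + 46024}{-11267 + Q{\left(177 \right)}} = \frac{19484 + 46024}{-11267 + \frac{2 \left(219 + 177\right)}{-5 + 2 \cdot 177}} = \frac{65508}{-11267 + 2 \frac{1}{-5 + 354} \cdot 396} = \frac{65508}{-11267 + 2 \cdot \frac{1}{349} \cdot 396} = \frac{65508}{-11267 + \frac{792}{349}} = \frac{65508}{- \frac{3931391}{349}} = 65508 \left(- \frac{349}{3931391}\right) = - \frac{22862292}{3931391}$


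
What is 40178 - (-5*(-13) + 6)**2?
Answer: 35137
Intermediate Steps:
40178 - (-5*(-13) + 6)**2 = 40178 - (65 + 6)**2 = 40178 - 1*71**2 = 40178 - 1*5041 = 40178 - 5041 = 35137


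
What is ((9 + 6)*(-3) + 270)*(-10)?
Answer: -2250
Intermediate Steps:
((9 + 6)*(-3) + 270)*(-10) = (15*(-3) + 270)*(-10) = (-45 + 270)*(-10) = 225*(-10) = -2250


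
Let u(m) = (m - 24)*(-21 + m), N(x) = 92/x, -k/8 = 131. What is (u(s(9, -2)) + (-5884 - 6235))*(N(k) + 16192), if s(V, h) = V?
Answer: -50648592859/262 ≈ -1.9332e+8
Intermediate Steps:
k = -1048 (k = -8*131 = -1048)
u(m) = (-24 + m)*(-21 + m)
(u(s(9, -2)) + (-5884 - 6235))*(N(k) + 16192) = ((504 + 9² - 45*9) + (-5884 - 6235))*(92/(-1048) + 16192) = ((504 + 81 - 405) - 12119)*(92*(-1/1048) + 16192) = (180 - 12119)*(-23/262 + 16192) = -11939*4242281/262 = -50648592859/262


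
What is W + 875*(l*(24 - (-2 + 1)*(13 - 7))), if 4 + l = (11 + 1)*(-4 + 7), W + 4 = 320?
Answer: 840316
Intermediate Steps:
W = 316 (W = -4 + 320 = 316)
l = 32 (l = -4 + (11 + 1)*(-4 + 7) = -4 + 12*3 = -4 + 36 = 32)
W + 875*(l*(24 - (-2 + 1)*(13 - 7))) = 316 + 875*(32*(24 - (-2 + 1)*(13 - 7))) = 316 + 875*(32*(24 - (-1)*6)) = 316 + 875*(32*(24 - 1*(-6))) = 316 + 875*(32*(24 + 6)) = 316 + 875*(32*30) = 316 + 875*960 = 316 + 840000 = 840316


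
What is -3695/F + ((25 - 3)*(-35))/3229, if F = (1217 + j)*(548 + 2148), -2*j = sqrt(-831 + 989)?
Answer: -3089060493675/12893104620508 - 3695*sqrt(158)/7985818904 ≈ -0.23960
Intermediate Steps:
j = -sqrt(158)/2 (j = -sqrt(-831 + 989)/2 = -sqrt(158)/2 ≈ -6.2849)
F = 3281032 - 1348*sqrt(158) (F = (1217 - sqrt(158)/2)*(548 + 2148) = (1217 - sqrt(158)/2)*2696 = 3281032 - 1348*sqrt(158) ≈ 3.2641e+6)
-3695/F + ((25 - 3)*(-35))/3229 = -3695/(3281032 - 1348*sqrt(158)) + ((25 - 3)*(-35))/3229 = -3695/(3281032 - 1348*sqrt(158)) + (22*(-35))*(1/3229) = -3695/(3281032 - 1348*sqrt(158)) - 770*1/3229 = -3695/(3281032 - 1348*sqrt(158)) - 770/3229 = -770/3229 - 3695/(3281032 - 1348*sqrt(158))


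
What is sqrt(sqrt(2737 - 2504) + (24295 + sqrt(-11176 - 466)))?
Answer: sqrt(24295 + sqrt(233) + I*sqrt(11642)) ≈ 155.92 + 0.346*I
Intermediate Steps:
sqrt(sqrt(2737 - 2504) + (24295 + sqrt(-11176 - 466))) = sqrt(sqrt(233) + (24295 + sqrt(-11642))) = sqrt(sqrt(233) + (24295 + I*sqrt(11642))) = sqrt(24295 + sqrt(233) + I*sqrt(11642))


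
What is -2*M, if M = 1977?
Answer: -3954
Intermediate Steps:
-2*M = -2*1977 = -3954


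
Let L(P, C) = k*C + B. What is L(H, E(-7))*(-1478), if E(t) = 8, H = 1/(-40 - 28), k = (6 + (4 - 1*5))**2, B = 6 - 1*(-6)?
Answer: -313336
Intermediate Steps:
B = 12 (B = 6 + 6 = 12)
k = 25 (k = (6 + (4 - 5))**2 = (6 - 1)**2 = 5**2 = 25)
H = -1/68 (H = 1/(-68) = -1/68 ≈ -0.014706)
L(P, C) = 12 + 25*C (L(P, C) = 25*C + 12 = 12 + 25*C)
L(H, E(-7))*(-1478) = (12 + 25*8)*(-1478) = (12 + 200)*(-1478) = 212*(-1478) = -313336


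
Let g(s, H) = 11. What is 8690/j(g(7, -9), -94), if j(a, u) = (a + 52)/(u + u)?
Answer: -1633720/63 ≈ -25932.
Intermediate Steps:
j(a, u) = (52 + a)/(2*u) (j(a, u) = (52 + a)/((2*u)) = (52 + a)*(1/(2*u)) = (52 + a)/(2*u))
8690/j(g(7, -9), -94) = 8690/(((½)*(52 + 11)/(-94))) = 8690/(((½)*(-1/94)*63)) = 8690/(-63/188) = 8690*(-188/63) = -1633720/63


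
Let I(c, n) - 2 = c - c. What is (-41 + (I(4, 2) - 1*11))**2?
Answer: 2500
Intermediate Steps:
I(c, n) = 2 (I(c, n) = 2 + (c - c) = 2 + 0 = 2)
(-41 + (I(4, 2) - 1*11))**2 = (-41 + (2 - 1*11))**2 = (-41 + (2 - 11))**2 = (-41 - 9)**2 = (-50)**2 = 2500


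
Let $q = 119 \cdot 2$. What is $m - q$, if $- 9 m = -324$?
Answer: $-202$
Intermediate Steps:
$q = 238$
$m = 36$ ($m = \left(- \frac{1}{9}\right) \left(-324\right) = 36$)
$m - q = 36 - 238 = -202$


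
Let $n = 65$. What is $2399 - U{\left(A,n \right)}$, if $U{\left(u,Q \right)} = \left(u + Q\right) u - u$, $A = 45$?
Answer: $-2506$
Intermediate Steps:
$U{\left(u,Q \right)} = - u + u \left(Q + u\right)$ ($U{\left(u,Q \right)} = \left(Q + u\right) u - u = u \left(Q + u\right) - u = - u + u \left(Q + u\right)$)
$2399 - U{\left(A,n \right)} = 2399 - 45 \left(-1 + 65 + 45\right) = 2399 - 45 \cdot 109 = 2399 - 4905 = -2506$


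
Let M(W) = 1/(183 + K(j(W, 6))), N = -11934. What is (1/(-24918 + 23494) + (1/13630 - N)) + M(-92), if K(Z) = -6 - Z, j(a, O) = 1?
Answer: 636978474421/53375080 ≈ 11934.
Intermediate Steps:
M(W) = 1/176 (M(W) = 1/(183 + (-6 - 1*1)) = 1/(183 + (-6 - 1)) = 1/(183 - 7) = 1/176)
(1/(-24918 + 23494) + (1/13630 - N)) + M(-92) = (1/(-24918 + 23494) + (1/13630 - 1*(-11934))) + 1/176 = (1/(-1424) + (1/13630 + 11934)) + 1/176 = (-1/1424 + 162660421/13630) + 1/176 = 115814212937/9704560 + 1/176 = 636978474421/53375080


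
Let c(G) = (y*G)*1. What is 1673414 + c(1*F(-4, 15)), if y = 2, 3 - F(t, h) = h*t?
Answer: 1673540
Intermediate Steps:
F(t, h) = 3 - h*t
c(G) = 2*G (c(G) = (2*G)*1 = 2*G)
1673414 + c(1*F(-4, 15)) = 1673414 + 2*(1*(3 - 1*15*(-4))) = 1673414 + 2*(1*(3 + 60)) = 1673414 + 2*(1*63) = 1673414 + 2*63 = 1673414 + 126 = 1673540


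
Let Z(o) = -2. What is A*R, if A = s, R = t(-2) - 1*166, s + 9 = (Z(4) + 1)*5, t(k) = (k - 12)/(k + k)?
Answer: 2275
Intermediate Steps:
t(k) = (-12 + k)/(2*k) (t(k) = (-12 + k)/((2*k)) = (-12 + k)*(1/(2*k)) = (-12 + k)/(2*k))
s = -14 (s = -9 + (-2 + 1)*5 = -9 - 1*5 = -9 - 5 = -14)
R = -325/2 (R = (1/2)*(-12 - 2)/(-2) - 1*166 = (1/2)*(-1/2)*(-14) - 166 = 7/2 - 166 = -325/2 ≈ -162.50)
A = -14
A*R = -14*(-325/2) = 2275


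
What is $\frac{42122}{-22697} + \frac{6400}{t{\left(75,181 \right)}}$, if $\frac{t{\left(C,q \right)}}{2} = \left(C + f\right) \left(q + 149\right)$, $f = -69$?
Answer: $- \frac{538558}{2247003} \approx -0.23968$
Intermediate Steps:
$t{\left(C,q \right)} = 2 \left(-69 + C\right) \left(149 + q\right)$ ($t{\left(C,q \right)} = 2 \left(C - 69\right) \left(q + 149\right) = 2 \left(-69 + C\right) \left(149 + q\right)$)
$\frac{42122}{-22697} + \frac{6400}{t{\left(75,181 \right)}} = \frac{42122}{-22697} + \frac{6400}{-20562 - 24978 + 298 \cdot 75 + 2 \cdot 75 \cdot 181} = 42122 \left(- \frac{1}{22697}\right) + \frac{6400}{-20562 - 24978 + 22350 + 27150} = - \frac{42122}{22697} + \frac{6400}{3960} = - \frac{42122}{22697} + 6400 \cdot \frac{1}{3960} = - \frac{42122}{22697} + \frac{160}{99} = - \frac{538558}{2247003}$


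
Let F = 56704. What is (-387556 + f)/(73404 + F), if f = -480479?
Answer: -868035/130108 ≈ -6.6716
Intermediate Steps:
(-387556 + f)/(73404 + F) = (-387556 - 480479)/(73404 + 56704) = -868035/130108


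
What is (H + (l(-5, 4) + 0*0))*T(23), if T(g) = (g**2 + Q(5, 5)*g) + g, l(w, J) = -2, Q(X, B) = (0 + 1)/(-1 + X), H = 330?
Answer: 182942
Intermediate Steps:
Q(X, B) = 1/(-1 + X)
T(g) = g**2 + 5*g/4 (T(g) = (g**2 + g/(-1 + 5)) + g = (g**2 + g/4) + g = g**2 + 5*g/4)
(H + (l(-5, 4) + 0*0))*T(23) = (330 + (-2 + 0*0))*((1/4)*23*(5 + 4*23)) = (330 + (-2 + 0))*((1/4)*23*(5 + 92)) = (330 - 2)*((1/4)*23*97) = 328*(2231/4) = 182942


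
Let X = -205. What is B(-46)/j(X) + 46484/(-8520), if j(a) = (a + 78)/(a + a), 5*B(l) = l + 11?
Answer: -7588967/270510 ≈ -28.054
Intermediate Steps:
B(l) = 11/5 + l/5 (B(l) = (l + 11)/5 = (11 + l)/5 = 11/5 + l/5)
j(a) = (78 + a)/(2*a) (j(a) = (78 + a)/((2*a)) = (78 + a)*(1/(2*a)) = (78 + a)/(2*a))
B(-46)/j(X) + 46484/(-8520) = (11/5 + (⅕)*(-46))/(((½)*(78 - 205)/(-205))) + 46484/(-8520) = (11/5 - 46/5)/(((½)*(-1/205)*(-127))) + 46484*(-1/8520) = -7/127/410 - 11621/2130 = -7*410/127 - 11621/2130 = -2870/127 - 11621/2130 = -7588967/270510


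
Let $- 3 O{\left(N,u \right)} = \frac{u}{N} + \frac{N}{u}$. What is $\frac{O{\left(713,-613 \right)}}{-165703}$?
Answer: $- \frac{884138}{217270933521} \approx -4.0693 \cdot 10^{-6}$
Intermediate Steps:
$O{\left(N,u \right)} = - \frac{N}{3 u} - \frac{u}{3 N}$ ($O{\left(N,u \right)} = - \frac{\frac{u}{N} + \frac{N}{u}}{3} = - \frac{\frac{N}{u} + \frac{u}{N}}{3} = - \frac{N}{3 u} - \frac{u}{3 N}$)
$\frac{O{\left(713,-613 \right)}}{-165703} = \frac{\left(- \frac{1}{3}\right) 713 \frac{1}{-613} - - \frac{613}{3 \cdot 713}}{-165703} = \left(\left(- \frac{1}{3}\right) 713 \left(- \frac{1}{613}\right) - \left(- \frac{613}{3}\right) \frac{1}{713}\right) \left(- \frac{1}{165703}\right) = \left(\frac{713}{1839} + \frac{613}{2139}\right) \left(- \frac{1}{165703}\right) = \frac{884138}{1311207} \left(- \frac{1}{165703}\right) = - \frac{884138}{217270933521}$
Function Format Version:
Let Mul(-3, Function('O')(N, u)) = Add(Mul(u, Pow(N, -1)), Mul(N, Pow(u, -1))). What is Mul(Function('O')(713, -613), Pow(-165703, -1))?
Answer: Rational(-884138, 217270933521) ≈ -4.0693e-6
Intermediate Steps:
Function('O')(N, u) = Add(Mul(Rational(-1, 3), N, Pow(u, -1)), Mul(Rational(-1, 3), u, Pow(N, -1))) (Function('O')(N, u) = Mul(Rational(-1, 3), Add(Mul(u, Pow(N, -1)), Mul(N, Pow(u, -1)))) = Mul(Rational(-1, 3), Add(Mul(N, Pow(u, -1)), Mul(u, Pow(N, -1)))) = Add(Mul(Rational(-1, 3), N, Pow(u, -1)), Mul(Rational(-1, 3), u, Pow(N, -1))))
Mul(Function('O')(713, -613), Pow(-165703, -1)) = Mul(Add(Mul(Rational(-1, 3), 713, Pow(-613, -1)), Mul(Rational(-1, 3), -613, Pow(713, -1))), Pow(-165703, -1)) = Mul(Add(Mul(Rational(-1, 3), 713, Rational(-1, 613)), Mul(Rational(-1, 3), -613, Rational(1, 713))), Rational(-1, 165703)) = Mul(Add(Rational(713, 1839), Rational(613, 2139)), Rational(-1, 165703)) = Mul(Rational(884138, 1311207), Rational(-1, 165703)) = Rational(-884138, 217270933521)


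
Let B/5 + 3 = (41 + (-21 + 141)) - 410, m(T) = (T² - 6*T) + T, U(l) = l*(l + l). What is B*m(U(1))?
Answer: 7560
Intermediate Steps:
U(l) = 2*l² (U(l) = l*(2*l) = 2*l²)
m(T) = T² - 5*T
B = -1260 (B = -15 + 5*((41 + (-21 + 141)) - 410) = -15 + 5*((41 + 120) - 410) = -15 + 5*(161 - 410) = -15 + 5*(-249) = -15 - 1245 = -1260)
B*m(U(1)) = -1260*2*1²*(-5 + 2*1²) = -1260*2*1*(-5 + 2*1) = -2520*(-5 + 2) = -2520*(-3) = -1260*(-6) = 7560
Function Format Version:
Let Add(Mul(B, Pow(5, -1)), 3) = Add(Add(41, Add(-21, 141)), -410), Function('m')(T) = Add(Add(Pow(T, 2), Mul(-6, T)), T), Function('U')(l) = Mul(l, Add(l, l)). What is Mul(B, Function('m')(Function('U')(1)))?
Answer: 7560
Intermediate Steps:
Function('U')(l) = Mul(2, Pow(l, 2)) (Function('U')(l) = Mul(l, Mul(2, l)) = Mul(2, Pow(l, 2)))
Function('m')(T) = Add(Pow(T, 2), Mul(-5, T))
B = -1260 (B = Add(-15, Mul(5, Add(Add(41, Add(-21, 141)), -410))) = Add(-15, Mul(5, Add(Add(41, 120), -410))) = Add(-15, Mul(5, Add(161, -410))) = Add(-15, Mul(5, -249)) = Add(-15, -1245) = -1260)
Mul(B, Function('m')(Function('U')(1))) = Mul(-1260, Mul(Mul(2, Pow(1, 2)), Add(-5, Mul(2, Pow(1, 2))))) = Mul(-1260, Mul(Mul(2, 1), Add(-5, Mul(2, 1)))) = Mul(-1260, Mul(2, Add(-5, 2))) = Mul(-1260, Mul(2, -3)) = Mul(-1260, -6) = 7560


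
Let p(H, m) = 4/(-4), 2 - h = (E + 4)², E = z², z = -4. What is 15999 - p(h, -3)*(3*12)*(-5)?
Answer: 15819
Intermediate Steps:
E = 16 (E = (-4)² = 16)
h = -398 (h = 2 - (16 + 4)² = 2 - 1*20² = 2 - 1*400 = 2 - 400 = -398)
p(H, m) = -1 (p(H, m) = 4*(-¼) = -1)
15999 - p(h, -3)*(3*12)*(-5) = 15999 - (-3*12)*(-5) = 15999 - (-1*36)*(-5) = 15999 - (-36)*(-5) = 15999 - 1*180 = 15999 - 180 = 15819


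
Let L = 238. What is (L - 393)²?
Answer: 24025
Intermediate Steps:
(L - 393)² = (238 - 393)² = (-155)² = 24025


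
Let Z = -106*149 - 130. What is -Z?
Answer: 15924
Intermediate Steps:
Z = -15924 (Z = -15794 - 130 = -15924)
-Z = -1*(-15924) = 15924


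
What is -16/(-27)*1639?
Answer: 26224/27 ≈ 971.26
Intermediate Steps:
-16/(-27)*1639 = -16*(-1/27)*1639 = (16/27)*1639 = 26224/27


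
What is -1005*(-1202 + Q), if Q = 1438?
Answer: -237180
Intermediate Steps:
-1005*(-1202 + Q) = -1005*(-1202 + 1438) = -1005*236 = -237180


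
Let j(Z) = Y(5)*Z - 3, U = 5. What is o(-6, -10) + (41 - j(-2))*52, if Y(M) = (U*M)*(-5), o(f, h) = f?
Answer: -10718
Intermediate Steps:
Y(M) = -25*M (Y(M) = (5*M)*(-5) = -25*M)
j(Z) = -3 - 125*Z (j(Z) = (-25*5)*Z - 3 = -125*Z - 3 = -3 - 125*Z)
o(-6, -10) + (41 - j(-2))*52 = -6 + (41 - (-3 - 125*(-2)))*52 = -6 + (41 - (-3 + 250))*52 = -6 + (41 - 1*247)*52 = -6 + (41 - 247)*52 = -6 - 206*52 = -6 - 10712 = -10718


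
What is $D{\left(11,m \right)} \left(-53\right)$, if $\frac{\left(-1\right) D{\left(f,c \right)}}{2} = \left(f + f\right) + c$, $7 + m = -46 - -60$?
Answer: $3074$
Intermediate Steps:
$m = 7$ ($m = -7 - -14 = -7 + \left(-46 + 60\right) = -7 + 14 = 7$)
$D{\left(f,c \right)} = - 4 f - 2 c$ ($D{\left(f,c \right)} = - 2 \left(\left(f + f\right) + c\right) = - 2 \left(2 f + c\right) = - 2 \left(c + 2 f\right) = - 4 f - 2 c$)
$D{\left(11,m \right)} \left(-53\right) = \left(\left(-4\right) 11 - 14\right) \left(-53\right) = \left(-44 - 14\right) \left(-53\right) = \left(-58\right) \left(-53\right) = 3074$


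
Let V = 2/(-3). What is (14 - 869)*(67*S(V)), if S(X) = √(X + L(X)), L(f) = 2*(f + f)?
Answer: -19095*I*√30 ≈ -1.0459e+5*I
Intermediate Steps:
V = -⅔ (V = 2*(-⅓) = -⅔ ≈ -0.66667)
L(f) = 4*f (L(f) = 2*(2*f) = 4*f)
S(X) = √5*√X (S(X) = √(X + 4*X) = √(5*X) = √5*√X)
(14 - 869)*(67*S(V)) = (14 - 869)*(67*(√5*√(-⅔))) = -57285*√5*(I*√6/3) = -57285*I*√30/3 = -19095*I*√30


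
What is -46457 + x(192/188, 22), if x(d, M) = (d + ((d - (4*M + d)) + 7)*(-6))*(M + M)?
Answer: -1176319/47 ≈ -25028.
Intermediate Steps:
x(d, M) = 2*M*(-42 + d + 24*M) (x(d, M) = (d + ((d - (d + 4*M)) + 7)*(-6))*(2*M) = (d + ((d + (-d - 4*M)) + 7)*(-6))*(2*M) = (d + (-4*M + 7)*(-6))*(2*M) = (d + (7 - 4*M)*(-6))*(2*M) = (d + (-42 + 24*M))*(2*M) = (-42 + d + 24*M)*(2*M) = 2*M*(-42 + d + 24*M))
-46457 + x(192/188, 22) = -46457 + 2*22*(-42 + 192/188 + 24*22) = -46457 + 2*22*(-42 + 192*(1/188) + 528) = -46457 + 2*22*(-42 + 48/47 + 528) = -46457 + 2*22*(22890/47) = -46457 + 1007160/47 = -1176319/47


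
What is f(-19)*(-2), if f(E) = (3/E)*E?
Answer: -6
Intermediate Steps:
f(E) = 3
f(-19)*(-2) = 3*(-2) = -6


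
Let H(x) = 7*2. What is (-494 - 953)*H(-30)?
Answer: -20258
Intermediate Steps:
H(x) = 14
(-494 - 953)*H(-30) = (-494 - 953)*14 = -1447*14 = -20258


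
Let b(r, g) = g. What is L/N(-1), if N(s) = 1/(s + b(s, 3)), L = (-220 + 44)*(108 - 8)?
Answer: -35200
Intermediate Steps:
L = -17600 (L = -176*100 = -17600)
N(s) = 1/(3 + s) (N(s) = 1/(s + 3) = 1/(3 + s))
L/N(-1) = -17600/(1/(3 - 1)) = -17600/(1/2) = -17600/½ = -17600*2 = -35200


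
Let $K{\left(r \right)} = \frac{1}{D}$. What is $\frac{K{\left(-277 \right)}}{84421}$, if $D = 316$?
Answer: $\frac{1}{26677036} \approx 3.7485 \cdot 10^{-8}$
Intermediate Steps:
$K{\left(r \right)} = \frac{1}{316}$
$\frac{K{\left(-277 \right)}}{84421} = \frac{1}{316 \cdot 84421} = \frac{1}{316} \cdot \frac{1}{84421} = \frac{1}{26677036}$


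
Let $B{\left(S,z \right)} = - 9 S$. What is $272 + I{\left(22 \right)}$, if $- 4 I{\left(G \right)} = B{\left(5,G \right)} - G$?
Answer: $\frac{1155}{4} \approx 288.75$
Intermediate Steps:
$I{\left(G \right)} = \frac{45}{4} + \frac{G}{4}$ ($I{\left(G \right)} = - \frac{\left(-9\right) 5 - G}{4} = - \frac{-45 - G}{4} = \frac{45}{4} + \frac{G}{4}$)
$272 + I{\left(22 \right)} = 272 + \left(\frac{45}{4} + \frac{1}{4} \cdot 22\right) = 272 + \left(\frac{45}{4} + \frac{11}{2}\right) = 272 + \frac{67}{4} = \frac{1155}{4}$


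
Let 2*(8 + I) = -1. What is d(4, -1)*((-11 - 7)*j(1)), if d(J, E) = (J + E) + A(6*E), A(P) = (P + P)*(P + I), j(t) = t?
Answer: -3186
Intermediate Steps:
I = -17/2 (I = -8 + (1/2)*(-1) = -8 - 1/2 = -17/2 ≈ -8.5000)
A(P) = 2*P*(-17/2 + P) (A(P) = (P + P)*(P - 17/2) = (2*P)*(-17/2 + P) = 2*P*(-17/2 + P))
d(J, E) = E + J + 6*E*(-17 + 12*E) (d(J, E) = (J + E) + (6*E)*(-17 + 2*(6*E)) = (E + J) + (6*E)*(-17 + 12*E) = (E + J) + 6*E*(-17 + 12*E) = E + J + 6*E*(-17 + 12*E))
d(4, -1)*((-11 - 7)*j(1)) = (4 - 101*(-1) + 72*(-1)**2)*((-11 - 7)*1) = (4 + 101 + 72*1)*(-18*1) = (4 + 101 + 72)*(-18) = 177*(-18) = -3186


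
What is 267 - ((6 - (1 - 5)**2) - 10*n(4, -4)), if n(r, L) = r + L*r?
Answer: 157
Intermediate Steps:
267 - ((6 - (1 - 5)**2) - 10*n(4, -4)) = 267 - ((6 - (1 - 5)**2) - 40*(1 - 4)) = 267 - ((6 - 1*(-4)**2) - 40*(-3)) = 267 - ((6 - 1*16) - 10*(-12)) = 267 - ((6 - 16) + 120) = 267 - (-10 + 120) = 267 - 1*110 = 267 - 110 = 157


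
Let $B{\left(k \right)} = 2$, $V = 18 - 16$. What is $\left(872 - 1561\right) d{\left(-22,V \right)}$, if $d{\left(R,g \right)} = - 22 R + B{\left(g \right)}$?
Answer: $-334854$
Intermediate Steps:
$V = 2$
$d{\left(R,g \right)} = 2 - 22 R$ ($d{\left(R,g \right)} = - 22 R + 2 = 2 - 22 R$)
$\left(872 - 1561\right) d{\left(-22,V \right)} = \left(872 - 1561\right) \left(2 - -484\right) = - 689 \left(2 + 484\right) = \left(-689\right) 486 = -334854$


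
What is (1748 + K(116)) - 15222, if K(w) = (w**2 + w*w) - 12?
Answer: 13426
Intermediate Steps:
K(w) = -12 + 2*w**2 (K(w) = (w**2 + w**2) - 12 = 2*w**2 - 12 = -12 + 2*w**2)
(1748 + K(116)) - 15222 = (1748 + (-12 + 2*116**2)) - 15222 = (1748 + (-12 + 2*13456)) - 15222 = (1748 + (-12 + 26912)) - 15222 = (1748 + 26900) - 15222 = 28648 - 15222 = 13426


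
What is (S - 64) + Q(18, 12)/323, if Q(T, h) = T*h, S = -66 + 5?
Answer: -40159/323 ≈ -124.33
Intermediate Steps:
S = -61
(S - 64) + Q(18, 12)/323 = (-61 - 64) + (18*12)/323 = -125 + 216*(1/323) = -125 + 216/323 = -40159/323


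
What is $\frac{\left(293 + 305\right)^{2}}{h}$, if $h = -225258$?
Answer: $- \frac{178802}{112629} \approx -1.5875$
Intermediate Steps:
$\frac{\left(293 + 305\right)^{2}}{h} = \frac{\left(293 + 305\right)^{2}}{-225258} = 598^{2} \left(- \frac{1}{225258}\right) = 357604 \left(- \frac{1}{225258}\right) = - \frac{178802}{112629}$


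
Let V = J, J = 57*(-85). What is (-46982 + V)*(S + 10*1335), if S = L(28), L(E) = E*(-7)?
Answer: -681732358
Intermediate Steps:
L(E) = -7*E
S = -196 (S = -7*28 = -196)
J = -4845
V = -4845
(-46982 + V)*(S + 10*1335) = (-46982 - 4845)*(-196 + 10*1335) = -51827*(-196 + 13350) = -51827*13154 = -681732358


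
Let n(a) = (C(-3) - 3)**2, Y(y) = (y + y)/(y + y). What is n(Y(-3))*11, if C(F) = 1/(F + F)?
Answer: 3971/36 ≈ 110.31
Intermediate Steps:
C(F) = 1/(2*F)
Y(y) = 1 (Y(y) = (2*y)/((2*y)) = (2*y)*(1/(2*y)) = 1)
n(a) = 361/36 (n(a) = ((1/2)/(-3) - 3)**2 = ((1/2)*(-1/3) - 3)**2 = (-1/6 - 3)**2 = (-19/6)**2 = 361/36)
n(Y(-3))*11 = (361/36)*11 = 3971/36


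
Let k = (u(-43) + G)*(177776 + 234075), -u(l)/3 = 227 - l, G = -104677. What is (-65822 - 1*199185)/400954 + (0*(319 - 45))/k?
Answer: -265007/400954 ≈ -0.66094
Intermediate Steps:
u(l) = -681 + 3*l (u(l) = -3*(227 - l) = -681 + 3*l)
k = -43444926437 (k = ((-681 + 3*(-43)) - 104677)*(177776 + 234075) = ((-681 - 129) - 104677)*411851 = (-810 - 104677)*411851 = -105487*411851 = -43444926437)
(-65822 - 1*199185)/400954 + (0*(319 - 45))/k = (-65822 - 1*199185)/400954 + (0*(319 - 45))/(-43444926437) = (-65822 - 199185)*(1/400954) + (0*274)*(-1/43444926437) = -265007*1/400954 + 0*(-1/43444926437) = -265007/400954 + 0 = -265007/400954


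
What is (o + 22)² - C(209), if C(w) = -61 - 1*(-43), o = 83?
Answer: 11043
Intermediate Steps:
C(w) = -18 (C(w) = -61 + 43 = -18)
(o + 22)² - C(209) = (83 + 22)² - 1*(-18) = 105² + 18 = 11025 + 18 = 11043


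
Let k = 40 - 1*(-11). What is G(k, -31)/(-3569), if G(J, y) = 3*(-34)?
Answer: 102/3569 ≈ 0.028579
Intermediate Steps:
k = 51 (k = 40 + 11 = 51)
G(J, y) = -102
G(k, -31)/(-3569) = -102/(-3569) = -102*(-1/3569) = 102/3569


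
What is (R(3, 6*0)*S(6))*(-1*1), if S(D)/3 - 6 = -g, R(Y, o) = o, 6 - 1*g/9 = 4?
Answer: 0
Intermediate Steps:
g = 18 (g = 54 - 9*4 = 54 - 36 = 18)
S(D) = -36 (S(D) = 18 + 3*(-1*18) = 18 + 3*(-18) = 18 - 54 = -36)
(R(3, 6*0)*S(6))*(-1*1) = ((6*0)*(-36))*(-1*1) = (0*(-36))*(-1) = 0*(-1) = 0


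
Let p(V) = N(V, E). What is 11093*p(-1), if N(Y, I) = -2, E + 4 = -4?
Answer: -22186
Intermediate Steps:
E = -8 (E = -4 - 4 = -8)
p(V) = -2
11093*p(-1) = 11093*(-2) = -22186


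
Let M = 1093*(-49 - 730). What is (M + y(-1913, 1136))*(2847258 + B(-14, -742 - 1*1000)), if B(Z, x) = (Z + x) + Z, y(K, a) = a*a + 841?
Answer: 1251701716320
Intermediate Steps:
y(K, a) = 841 + a**2 (y(K, a) = a**2 + 841 = 841 + a**2)
B(Z, x) = x + 2*Z
M = -851447 (M = 1093*(-779) = -851447)
(M + y(-1913, 1136))*(2847258 + B(-14, -742 - 1*1000)) = (-851447 + (841 + 1136**2))*(2847258 + ((-742 - 1*1000) + 2*(-14))) = (-851447 + (841 + 1290496))*(2847258 + ((-742 - 1000) - 28)) = (-851447 + 1291337)*(2847258 + (-1742 - 28)) = 439890*(2847258 - 1770) = 439890*2845488 = 1251701716320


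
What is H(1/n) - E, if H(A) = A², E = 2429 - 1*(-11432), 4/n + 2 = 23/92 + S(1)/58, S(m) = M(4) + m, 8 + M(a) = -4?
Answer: -2984167231/215296 ≈ -13861.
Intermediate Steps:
M(a) = -12 (M(a) = -8 - 4 = -12)
S(m) = -12 + m
n = -464/225 (n = 4/(-2 + (23/92 + (-12 + 1)/58)) = 4/(-2 + (23*(1/92) - 11*1/58)) = 4/(-2 + (¼ - 11/58)) = 4/(-2 + 7/116) = 4/(-225/116) = 4*(-116/225) = -464/225 ≈ -2.0622)
E = 13861 (E = 2429 + 11432 = 13861)
H(1/n) - E = (1/(-464/225))² - 1*13861 = (-225/464)² - 13861 = 50625/215296 - 13861 = -2984167231/215296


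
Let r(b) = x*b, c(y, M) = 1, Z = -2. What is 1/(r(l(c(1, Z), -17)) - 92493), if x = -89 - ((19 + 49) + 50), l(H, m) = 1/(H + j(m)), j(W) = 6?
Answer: -7/647658 ≈ -1.0808e-5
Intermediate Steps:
l(H, m) = 1/(6 + H) (l(H, m) = 1/(H + 6) = 1/(6 + H))
x = -207 (x = -89 - (68 + 50) = -89 - 1*118 = -89 - 118 = -207)
r(b) = -207*b
1/(r(l(c(1, Z), -17)) - 92493) = 1/(-207/(6 + 1) - 92493) = 1/(-207/7 - 92493) = 1/(-647658/7) = -7/647658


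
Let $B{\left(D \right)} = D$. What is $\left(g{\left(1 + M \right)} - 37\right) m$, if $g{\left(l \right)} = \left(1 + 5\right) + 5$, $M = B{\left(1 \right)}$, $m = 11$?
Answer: $-286$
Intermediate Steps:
$M = 1$
$g{\left(l \right)} = 11$ ($g{\left(l \right)} = 6 + 5 = 11$)
$\left(g{\left(1 + M \right)} - 37\right) m = \left(11 - 37\right) 11 = \left(-26\right) 11 = -286$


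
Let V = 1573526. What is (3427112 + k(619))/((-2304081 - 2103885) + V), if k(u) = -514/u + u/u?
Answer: -2121382433/1754518360 ≈ -1.2091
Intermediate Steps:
k(u) = 1 - 514/u (k(u) = -514/u + 1 = 1 - 514/u)
(3427112 + k(619))/((-2304081 - 2103885) + V) = (3427112 + (-514 + 619)/619)/((-2304081 - 2103885) + 1573526) = (3427112 + (1/619)*105)/(-4407966 + 1573526) = (3427112 + 105/619)/(-2834440) = (2121382433/619)*(-1/2834440) = -2121382433/1754518360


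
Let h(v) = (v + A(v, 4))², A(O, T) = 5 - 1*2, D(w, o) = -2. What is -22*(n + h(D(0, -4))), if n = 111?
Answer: -2464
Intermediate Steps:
A(O, T) = 3 (A(O, T) = 5 - 2 = 3)
h(v) = (3 + v)² (h(v) = (v + 3)² = (3 + v)²)
-22*(n + h(D(0, -4))) = -22*(111 + (3 - 2)²) = -22*(111 + 1²) = -22*(111 + 1) = -22*112 = -2464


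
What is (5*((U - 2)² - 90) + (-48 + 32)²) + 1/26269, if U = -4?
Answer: -367765/26269 ≈ -14.000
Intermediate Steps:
(5*((U - 2)² - 90) + (-48 + 32)²) + 1/26269 = (5*((-4 - 2)² - 90) + (-48 + 32)²) + 1/26269 = (5*((-6)² - 90) + (-16)²) + 1/26269 = (5*(36 - 90) + 256) + 1/26269 = (5*(-54) + 256) + 1/26269 = (-270 + 256) + 1/26269 = -14 + 1/26269 = -367765/26269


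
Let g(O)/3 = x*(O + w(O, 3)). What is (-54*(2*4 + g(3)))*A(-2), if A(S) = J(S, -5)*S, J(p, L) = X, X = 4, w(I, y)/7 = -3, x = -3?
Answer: 73440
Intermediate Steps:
w(I, y) = -21 (w(I, y) = 7*(-3) = -21)
g(O) = 189 - 9*O (g(O) = 3*(-3*(O - 21)) = 3*(-3*(-21 + O)) = 3*(63 - 3*O) = 189 - 9*O)
J(p, L) = 4
A(S) = 4*S
(-54*(2*4 + g(3)))*A(-2) = (-54*(2*4 + (189 - 9*3)))*(4*(-2)) = -54*(8 + (189 - 27))*(-8) = -54*(8 + 162)*(-8) = -54*170*(-8) = -9180*(-8) = 73440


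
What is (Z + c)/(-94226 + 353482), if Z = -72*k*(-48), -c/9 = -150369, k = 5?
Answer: 1370601/259256 ≈ 5.2867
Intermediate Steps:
c = 1353321 (c = -9*(-150369) = 1353321)
Z = 17280 (Z = -72*5*(-48) = -360*(-48) = 17280)
(Z + c)/(-94226 + 353482) = (17280 + 1353321)/(-94226 + 353482) = 1370601/259256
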